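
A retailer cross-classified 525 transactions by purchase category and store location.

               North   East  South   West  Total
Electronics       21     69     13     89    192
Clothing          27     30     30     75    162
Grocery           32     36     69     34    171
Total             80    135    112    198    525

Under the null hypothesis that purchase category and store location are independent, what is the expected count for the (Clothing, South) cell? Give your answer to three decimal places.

34.560

Row total (Clothing) = 162; column total (South) = 112; grand total N = 525.
Expected count = (row total × column total) / N = 162 × 112 / 525 = 34.560.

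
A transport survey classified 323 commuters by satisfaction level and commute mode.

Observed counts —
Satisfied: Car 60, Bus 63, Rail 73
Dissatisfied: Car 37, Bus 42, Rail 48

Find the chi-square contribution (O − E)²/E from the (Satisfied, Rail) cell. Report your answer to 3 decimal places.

Row total (Satisfied) = 196; column total (Rail) = 121; N = 323.
Expected count E = 196 × 121 / 323 = 73.4241.
Contribution = (O − E)²/E = (73 − 73.4241)² / 73.4241 = 0.002.

0.002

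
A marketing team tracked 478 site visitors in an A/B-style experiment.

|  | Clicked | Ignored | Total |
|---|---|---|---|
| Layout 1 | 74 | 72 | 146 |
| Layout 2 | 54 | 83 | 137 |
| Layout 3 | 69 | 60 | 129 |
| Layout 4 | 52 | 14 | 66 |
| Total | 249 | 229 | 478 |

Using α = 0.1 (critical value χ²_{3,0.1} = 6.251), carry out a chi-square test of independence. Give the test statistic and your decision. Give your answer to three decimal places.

27.885; reject H₀

Grand total N = 478.
Expected counts (row total × column total / N):
  Layout 1, Clicked: 146×249/478 = 76.05439
  Layout 1, Ignored: 146×229/478 = 69.94561
  Layout 2, Clicked: 137×249/478 = 71.36611
  Layout 2, Ignored: 137×229/478 = 65.63389
  Layout 3, Clicked: 129×249/478 = 67.19874
  Layout 3, Ignored: 129×229/478 = 61.80126
  Layout 4, Clicked: 66×249/478 = 34.38075
  Layout 4, Ignored: 66×229/478 = 31.61925
Contributions (O − E)²/E:
  (74 − 76.05439)²/76.05439 = 0.0555
  (72 − 69.94561)²/69.94561 = 0.0603
  (54 − 71.36611)²/71.36611 = 4.2258
  (83 − 65.63389)²/65.63389 = 4.5949
  (69 − 67.19874)²/67.19874 = 0.0483
  (60 − 61.80126)²/61.80126 = 0.0525
  (52 − 34.38075)²/34.38075 = 9.0294
  (14 − 31.61925)²/31.61925 = 9.8180
χ² = 0.0555 + 0.0603 + 4.2258 + 4.5949 + 0.0483 + 0.0525 + 9.0294 + 9.8180 = 27.885
df = (4−1)(2−1) = 3. Since 27.885 > 6.251, reject the null hypothesis of independence at α = 0.1.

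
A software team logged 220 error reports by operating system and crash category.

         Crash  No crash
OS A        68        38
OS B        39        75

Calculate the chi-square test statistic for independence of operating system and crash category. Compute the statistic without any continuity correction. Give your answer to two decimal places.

19.71

Row totals: 106, 114. Column totals: 107, 113. Grand total N = 220.
Expected counts (row total × column total / N):
  OS A, Crash: 106×107/220 = 51.555
  OS A, No crash: 106×113/220 = 54.445
  OS B, Crash: 114×107/220 = 55.445
  OS B, No crash: 114×113/220 = 58.555
Contributions (O − E)²/E:
  (68 − 51.555)²/51.555 = 5.2456
  (38 − 54.445)²/54.445 = 4.9672
  (39 − 55.445)²/55.445 = 4.8776
  (75 − 58.555)²/58.555 = 4.6185
χ² = 5.2456 + 4.9672 + 4.8776 + 4.6185 = 19.71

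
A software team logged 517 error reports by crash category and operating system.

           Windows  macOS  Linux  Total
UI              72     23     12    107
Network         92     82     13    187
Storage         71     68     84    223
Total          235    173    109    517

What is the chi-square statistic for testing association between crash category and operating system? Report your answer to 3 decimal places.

Grand total N = 517.
Expected counts (row total × column total / N):
  UI, Windows: 107×235/517 = 48.6364
  UI, macOS: 107×173/517 = 35.8046
  UI, Linux: 107×109/517 = 22.5590
  Network, Windows: 187×235/517 = 85.0000
  Network, macOS: 187×173/517 = 62.5745
  Network, Linux: 187×109/517 = 39.4255
  Storage, Windows: 223×235/517 = 101.3636
  Storage, macOS: 223×173/517 = 74.6209
  Storage, Linux: 223×109/517 = 47.0155
Contributions (O − E)²/E:
  (72 − 48.6364)²/48.6364 = 11.2232
  (23 − 35.8046)²/35.8046 = 4.5792
  (12 − 22.5590)²/22.5590 = 4.9423
  (92 − 85.0000)²/85.0000 = 0.5765
  (82 − 62.5745)²/62.5745 = 6.0304
  (13 − 39.4255)²/39.4255 = 17.7121
  (71 − 101.3636)²/101.3636 = 9.0955
  (68 − 74.6209)²/74.6209 = 0.5875
  (84 − 47.0155)²/47.0155 = 29.0937
χ² = 11.2232 + 4.5792 + 4.9423 + 0.5765 + 6.0304 + 17.7121 + 9.0955 + 0.5875 + 29.0937 = 83.840

83.840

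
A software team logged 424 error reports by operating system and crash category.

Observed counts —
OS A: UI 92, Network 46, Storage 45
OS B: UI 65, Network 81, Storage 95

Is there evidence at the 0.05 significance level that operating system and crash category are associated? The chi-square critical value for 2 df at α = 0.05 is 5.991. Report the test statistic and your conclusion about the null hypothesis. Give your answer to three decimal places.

Row totals: 183, 241. Column totals: 157, 127, 140. Grand total N = 424.
Expected counts (row total × column total / N):
  OS A, UI: 183×157/424 = 67.7618
  OS A, Network: 183×127/424 = 54.8137
  OS A, Storage: 183×140/424 = 60.4245
  OS B, UI: 241×157/424 = 89.2382
  OS B, Network: 241×127/424 = 72.1863
  OS B, Storage: 241×140/424 = 79.5755
Contributions (O − E)²/E:
  (92 − 67.7618)²/67.7618 = 8.6699
  (46 − 54.8137)²/54.8137 = 1.4172
  (45 − 60.4245)²/60.4245 = 3.9374
  (65 − 89.2382)²/89.2382 = 6.5834
  (81 − 72.1863)²/72.1863 = 1.0761
  (95 − 79.5755)²/79.5755 = 2.9898
χ² = 8.6699 + 1.4172 + 3.9374 + 6.5834 + 1.0761 + 2.9898 = 24.674
df = (2−1)(3−1) = 2. Since 24.674 > 5.991, reject the null hypothesis of independence at α = 0.05.

24.674; reject H₀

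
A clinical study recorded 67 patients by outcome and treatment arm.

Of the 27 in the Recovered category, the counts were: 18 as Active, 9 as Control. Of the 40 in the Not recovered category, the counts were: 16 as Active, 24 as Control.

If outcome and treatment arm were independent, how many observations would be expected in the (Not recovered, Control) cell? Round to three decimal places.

19.701

Row total (Not recovered) = 40; column total (Control) = 33; grand total N = 67.
Expected count = (row total × column total) / N = 40 × 33 / 67 = 19.701.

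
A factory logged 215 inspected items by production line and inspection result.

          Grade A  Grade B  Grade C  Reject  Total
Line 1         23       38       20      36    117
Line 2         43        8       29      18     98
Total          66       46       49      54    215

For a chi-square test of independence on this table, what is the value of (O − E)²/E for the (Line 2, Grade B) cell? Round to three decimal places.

8.020

Row total (Line 2) = 98; column total (Grade B) = 46; N = 215.
Expected count E = 98 × 46 / 215 = 20.9674.
Contribution = (O − E)²/E = (8 − 20.9674)² / 20.9674 = 8.020.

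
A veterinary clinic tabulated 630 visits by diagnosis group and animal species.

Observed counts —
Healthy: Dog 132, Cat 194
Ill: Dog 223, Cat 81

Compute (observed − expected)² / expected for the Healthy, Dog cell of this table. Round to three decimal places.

14.550

Row total (Healthy) = 326; column total (Dog) = 355; N = 630.
Expected count E = 326 × 355 / 630 = 183.6984.
Contribution = (O − E)²/E = (132 − 183.6984)² / 183.6984 = 14.550.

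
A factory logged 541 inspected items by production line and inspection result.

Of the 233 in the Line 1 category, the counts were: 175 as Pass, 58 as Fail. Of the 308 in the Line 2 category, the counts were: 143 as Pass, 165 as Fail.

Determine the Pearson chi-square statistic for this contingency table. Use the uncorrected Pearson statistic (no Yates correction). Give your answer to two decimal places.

Row totals: 233, 308. Column totals: 318, 223. Grand total N = 541.
Expected counts (row total × column total / N):
  Line 1, Pass: 233×318/541 = 136.957
  Line 1, Fail: 233×223/541 = 96.043
  Line 2, Pass: 308×318/541 = 181.043
  Line 2, Fail: 308×223/541 = 126.957
Contributions (O − E)²/E:
  (175 − 136.957)²/136.957 = 10.5673
  (58 − 96.043)²/96.043 = 15.0690
  (143 − 181.043)²/181.043 = 7.9941
  (165 − 126.957)²/126.957 = 11.3997
χ² = 10.5673 + 15.0690 + 7.9941 + 11.3997 = 45.03

45.03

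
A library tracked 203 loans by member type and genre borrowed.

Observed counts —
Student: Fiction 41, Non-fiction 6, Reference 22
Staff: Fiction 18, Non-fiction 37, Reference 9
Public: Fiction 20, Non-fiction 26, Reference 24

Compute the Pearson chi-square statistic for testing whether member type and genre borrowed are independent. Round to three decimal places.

Row totals: 69, 64, 70. Column totals: 79, 69, 55. Grand total N = 203.
Expected counts (row total × column total / N):
  Student, Fiction: 69×79/203 = 26.8522
  Student, Non-fiction: 69×69/203 = 23.4532
  Student, Reference: 69×55/203 = 18.6946
  Staff, Fiction: 64×79/203 = 24.9064
  Staff, Non-fiction: 64×69/203 = 21.7537
  Staff, Reference: 64×55/203 = 17.3399
  Public, Fiction: 70×79/203 = 27.2414
  Public, Non-fiction: 70×69/203 = 23.7931
  Public, Reference: 70×55/203 = 18.9655
Contributions (O − E)²/E:
  (41 − 26.8522)²/26.8522 = 7.4541
  (6 − 23.4532)²/23.4532 = 12.9882
  (22 − 18.6946)²/18.6946 = 0.5844
  (18 − 24.9064)²/24.9064 = 1.9151
  (37 − 21.7537)²/21.7537 = 10.6855
  (9 − 17.3399)²/17.3399 = 4.0112
  (20 − 27.2414)²/27.2414 = 1.9249
  (26 − 23.7931)²/23.7931 = 0.2047
  (24 − 18.9655)²/18.9655 = 1.3364
χ² = 7.4541 + 12.9882 + 0.5844 + 1.9151 + 10.6855 + 4.0112 + 1.9249 + 0.2047 + 1.3364 = 41.105

41.105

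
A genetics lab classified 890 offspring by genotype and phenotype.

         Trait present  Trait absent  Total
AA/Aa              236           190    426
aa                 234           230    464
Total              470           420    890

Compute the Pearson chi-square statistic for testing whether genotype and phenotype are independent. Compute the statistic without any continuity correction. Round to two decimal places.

2.20

Grand total N = 890.
Expected counts (row total × column total / N):
  AA/Aa, Trait present: 426×470/890 = 224.966
  AA/Aa, Trait absent: 426×420/890 = 201.034
  aa, Trait present: 464×470/890 = 245.034
  aa, Trait absent: 464×420/890 = 218.966
Contributions (O − E)²/E:
  (236 − 224.966)²/224.966 = 0.5412
  (190 − 201.034)²/201.034 = 0.6056
  (234 − 245.034)²/245.034 = 0.4969
  (230 − 218.966)²/218.966 = 0.5560
χ² = 0.5412 + 0.6056 + 0.4969 + 0.5560 = 2.20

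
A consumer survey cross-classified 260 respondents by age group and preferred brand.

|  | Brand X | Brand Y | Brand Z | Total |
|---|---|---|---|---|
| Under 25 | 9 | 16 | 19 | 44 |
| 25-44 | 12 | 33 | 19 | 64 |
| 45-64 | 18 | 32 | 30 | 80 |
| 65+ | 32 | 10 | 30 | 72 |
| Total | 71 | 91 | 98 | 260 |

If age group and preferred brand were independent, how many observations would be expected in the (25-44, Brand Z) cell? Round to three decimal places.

Row total (25-44) = 64; column total (Brand Z) = 98; grand total N = 260.
Expected count = (row total × column total) / N = 64 × 98 / 260 = 24.123.

24.123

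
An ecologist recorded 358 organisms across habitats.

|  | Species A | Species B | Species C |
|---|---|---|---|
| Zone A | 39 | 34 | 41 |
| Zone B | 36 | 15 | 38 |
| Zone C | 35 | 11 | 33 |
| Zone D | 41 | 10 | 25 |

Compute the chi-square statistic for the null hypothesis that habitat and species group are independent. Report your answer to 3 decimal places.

15.153

Row totals: 114, 89, 79, 76. Column totals: 151, 70, 137. Grand total N = 358.
Expected counts (row total × column total / N):
  Zone A, Species A: 114×151/358 = 48.0838
  Zone A, Species B: 114×70/358 = 22.2905
  Zone A, Species C: 114×137/358 = 43.6257
  Zone B, Species A: 89×151/358 = 37.5391
  Zone B, Species B: 89×70/358 = 17.4022
  Zone B, Species C: 89×137/358 = 34.0587
  Zone C, Species A: 79×151/358 = 33.3212
  Zone C, Species B: 79×70/358 = 15.4469
  Zone C, Species C: 79×137/358 = 30.2318
  Zone D, Species A: 76×151/358 = 32.0559
  Zone D, Species B: 76×70/358 = 14.8603
  Zone D, Species C: 76×137/358 = 29.0838
Contributions (O − E)²/E:
  (39 − 48.0838)²/48.0838 = 1.7161
  (34 − 22.2905)²/22.2905 = 6.1512
  (41 − 43.6257)²/43.6257 = 0.1580
  (36 − 37.5391)²/37.5391 = 0.0631
  (15 − 17.4022)²/17.4022 = 0.3316
  (38 − 34.0587)²/34.0587 = 0.4561
  (35 − 33.3212)²/33.3212 = 0.0846
  (11 − 15.4469)²/15.4469 = 1.2802
  (33 − 30.2318)²/30.2318 = 0.2535
  (41 − 32.0559)²/32.0559 = 2.4955
  (10 − 14.8603)²/14.8603 = 1.5896
  (25 − 29.0838)²/29.0838 = 0.5734
χ² = 1.7161 + 6.1512 + 0.1580 + 0.0631 + 0.3316 + 0.4561 + 0.0846 + 1.2802 + 0.2535 + 2.4955 + 1.5896 + 0.5734 = 15.153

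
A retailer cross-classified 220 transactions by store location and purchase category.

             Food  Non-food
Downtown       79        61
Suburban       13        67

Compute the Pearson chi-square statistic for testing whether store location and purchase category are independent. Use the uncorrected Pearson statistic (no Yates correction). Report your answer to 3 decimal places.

33.778

Row totals: 140, 80. Column totals: 92, 128. Grand total N = 220.
Expected counts (row total × column total / N):
  Downtown, Food: 140×92/220 = 58.5455
  Downtown, Non-food: 140×128/220 = 81.4545
  Suburban, Food: 80×92/220 = 33.4545
  Suburban, Non-food: 80×128/220 = 46.5455
Contributions (O − E)²/E:
  (79 − 58.5455)²/58.5455 = 7.1463
  (61 − 81.4545)²/81.4545 = 5.1364
  (13 − 33.4545)²/33.4545 = 12.5061
  (67 − 46.5455)²/46.5455 = 8.9888
χ² = 7.1463 + 5.1364 + 12.5061 + 8.9888 = 33.778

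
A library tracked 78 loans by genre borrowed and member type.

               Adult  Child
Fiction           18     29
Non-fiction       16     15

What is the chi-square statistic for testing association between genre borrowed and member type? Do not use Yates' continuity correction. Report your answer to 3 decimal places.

1.347

Row totals: 47, 31. Column totals: 34, 44. Grand total N = 78.
Expected counts (row total × column total / N):
  Fiction, Adult: 47×34/78 = 20.4872
  Fiction, Child: 47×44/78 = 26.5128
  Non-fiction, Adult: 31×34/78 = 13.5128
  Non-fiction, Child: 31×44/78 = 17.4872
Contributions (O − E)²/E:
  (18 − 20.4872)²/20.4872 = 0.3020
  (29 − 26.5128)²/26.5128 = 0.2333
  (16 − 13.5128)²/13.5128 = 0.4578
  (15 − 17.4872)²/17.4872 = 0.3538
χ² = 0.3020 + 0.2333 + 0.4578 + 0.3538 = 1.347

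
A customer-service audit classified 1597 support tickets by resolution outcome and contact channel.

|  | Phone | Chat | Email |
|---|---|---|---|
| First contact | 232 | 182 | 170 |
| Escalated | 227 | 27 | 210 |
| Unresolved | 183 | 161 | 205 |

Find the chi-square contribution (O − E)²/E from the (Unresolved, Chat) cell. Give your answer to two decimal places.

Row total (Unresolved) = 549; column total (Chat) = 370; N = 1597.
Expected count E = 549 × 370 / 1597 = 127.195.
Contribution = (O − E)²/E = (161 − 127.195)² / 127.195 = 8.98.

8.98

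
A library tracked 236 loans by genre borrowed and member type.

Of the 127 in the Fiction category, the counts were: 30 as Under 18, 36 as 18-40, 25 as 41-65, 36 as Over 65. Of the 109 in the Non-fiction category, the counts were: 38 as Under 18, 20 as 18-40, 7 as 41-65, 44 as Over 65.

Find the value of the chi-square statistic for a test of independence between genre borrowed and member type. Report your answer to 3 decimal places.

Row totals: 127, 109. Column totals: 68, 56, 32, 80. Grand total N = 236.
Expected counts (row total × column total / N):
  Fiction, Under 18: 127×68/236 = 36.5932
  Fiction, 18-40: 127×56/236 = 30.1356
  Fiction, 41-65: 127×32/236 = 17.2203
  Fiction, Over 65: 127×80/236 = 43.0508
  Non-fiction, Under 18: 109×68/236 = 31.4068
  Non-fiction, 18-40: 109×56/236 = 25.8644
  Non-fiction, 41-65: 109×32/236 = 14.7797
  Non-fiction, Over 65: 109×80/236 = 36.9492
Contributions (O − E)²/E:
  (30 − 36.5932)²/36.5932 = 1.1879
  (36 − 30.1356)²/30.1356 = 1.1412
  (25 − 17.2203)²/17.2203 = 3.5147
  (36 − 43.0508)²/43.0508 = 1.1548
  (38 − 31.4068)²/31.4068 = 1.3841
  (20 − 25.8644)²/25.8644 = 1.3297
  (7 − 14.7797)²/14.7797 = 4.0951
  (44 − 36.9492)²/36.9492 = 1.3455
χ² = 1.1879 + 1.1412 + 3.5147 + 1.1548 + 1.3841 + 1.3297 + 4.0951 + 1.3455 = 15.153

15.153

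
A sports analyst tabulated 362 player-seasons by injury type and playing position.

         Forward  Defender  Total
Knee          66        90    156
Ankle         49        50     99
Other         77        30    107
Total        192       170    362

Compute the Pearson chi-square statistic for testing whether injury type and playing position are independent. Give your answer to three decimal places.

23.096

Grand total N = 362.
Expected counts (row total × column total / N):
  Knee, Forward: 156×192/362 = 82.74033
  Knee, Defender: 156×170/362 = 73.25967
  Ankle, Forward: 99×192/362 = 52.50829
  Ankle, Defender: 99×170/362 = 46.49171
  Other, Forward: 107×192/362 = 56.75138
  Other, Defender: 107×170/362 = 50.24862
Contributions (O − E)²/E:
  (66 − 82.74033)²/82.74033 = 3.3870
  (90 − 73.25967)²/73.25967 = 3.8253
  (49 − 52.50829)²/52.50829 = 0.2344
  (50 − 46.49171)²/46.49171 = 0.2647
  (77 − 56.75138)²/56.75138 = 7.2246
  (30 − 50.24862)²/50.24862 = 8.1596
χ² = 3.3870 + 3.8253 + 0.2344 + 0.2647 + 7.2246 + 8.1596 = 23.096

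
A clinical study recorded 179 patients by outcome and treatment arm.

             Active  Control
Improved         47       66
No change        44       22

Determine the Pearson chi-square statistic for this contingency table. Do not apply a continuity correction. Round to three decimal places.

Row totals: 113, 66. Column totals: 91, 88. Grand total N = 179.
Expected counts (row total × column total / N):
  Improved, Active: 113×91/179 = 57.4469
  Improved, Control: 113×88/179 = 55.5531
  No change, Active: 66×91/179 = 33.5531
  No change, Control: 66×88/179 = 32.4469
Contributions (O − E)²/E:
  (47 − 57.4469)²/57.4469 = 1.8998
  (66 − 55.5531)²/55.5531 = 1.9646
  (44 − 33.5531)²/33.5531 = 3.2527
  (22 − 32.4469)²/32.4469 = 3.3636
χ² = 1.8998 + 1.9646 + 3.2527 + 3.3636 = 10.481

10.481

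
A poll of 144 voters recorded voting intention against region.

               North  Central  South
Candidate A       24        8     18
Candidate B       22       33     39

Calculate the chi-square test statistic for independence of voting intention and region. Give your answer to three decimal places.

Row totals: 50, 94. Column totals: 46, 41, 57. Grand total N = 144.
Expected counts (row total × column total / N):
  Candidate A, North: 50×46/144 = 15.9722
  Candidate A, Central: 50×41/144 = 14.2361
  Candidate A, South: 50×57/144 = 19.7917
  Candidate B, North: 94×46/144 = 30.0278
  Candidate B, Central: 94×41/144 = 26.7639
  Candidate B, South: 94×57/144 = 37.2083
Contributions (O − E)²/E:
  (24 − 15.9722)²/15.9722 = 4.0349
  (8 − 14.2361)²/14.2361 = 2.7317
  (18 − 19.7917)²/19.7917 = 0.1622
  (22 − 30.0278)²/30.0278 = 2.1462
  (33 − 26.7639)²/26.7639 = 1.4530
  (39 − 37.2083)²/37.2083 = 0.0863
χ² = 4.0349 + 2.7317 + 0.1622 + 2.1462 + 1.4530 + 0.0863 = 10.614

10.614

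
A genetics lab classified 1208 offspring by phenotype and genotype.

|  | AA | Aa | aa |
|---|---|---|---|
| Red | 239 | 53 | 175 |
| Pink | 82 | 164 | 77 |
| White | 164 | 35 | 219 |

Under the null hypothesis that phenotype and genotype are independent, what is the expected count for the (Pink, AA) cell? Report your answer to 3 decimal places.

129.681

Row total (Pink) = 323; column total (AA) = 485; grand total N = 1208.
Expected count = (row total × column total) / N = 323 × 485 / 1208 = 129.681.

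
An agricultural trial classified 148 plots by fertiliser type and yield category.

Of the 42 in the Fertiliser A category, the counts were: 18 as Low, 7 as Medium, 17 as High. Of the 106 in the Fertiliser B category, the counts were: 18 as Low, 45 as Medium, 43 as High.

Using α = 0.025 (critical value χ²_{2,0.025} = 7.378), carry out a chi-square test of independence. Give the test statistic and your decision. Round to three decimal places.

13.973; reject H₀

Row totals: 42, 106. Column totals: 36, 52, 60. Grand total N = 148.
Expected counts (row total × column total / N):
  Fertiliser A, Low: 42×36/148 = 10.2162
  Fertiliser A, Medium: 42×52/148 = 14.7568
  Fertiliser A, High: 42×60/148 = 17.0270
  Fertiliser B, Low: 106×36/148 = 25.7838
  Fertiliser B, Medium: 106×52/148 = 37.2432
  Fertiliser B, High: 106×60/148 = 42.9730
Contributions (O − E)²/E:
  (18 − 10.2162)²/10.2162 = 5.9305
  (7 − 14.7568)²/14.7568 = 4.0773
  (17 − 17.0270)²/17.0270 = 0.0000
  (18 − 25.7838)²/25.7838 = 2.3498
  (45 − 37.2432)²/37.2432 = 1.6155
  (43 − 42.9730)²/42.9730 = 0.0000
χ² = 5.9305 + 4.0773 + 0.0000 + 2.3498 + 1.6155 + 0.0000 = 13.973
df = (2−1)(3−1) = 2. Since 13.973 > 7.378, reject the null hypothesis of independence at α = 0.025.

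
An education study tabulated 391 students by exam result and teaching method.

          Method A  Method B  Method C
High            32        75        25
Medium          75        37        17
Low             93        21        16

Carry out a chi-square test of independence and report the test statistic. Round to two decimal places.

66.23

Row totals: 132, 129, 130. Column totals: 200, 133, 58. Grand total N = 391.
Expected counts (row total × column total / N):
  High, Method A: 132×200/391 = 67.519
  High, Method B: 132×133/391 = 44.900
  High, Method C: 132×58/391 = 19.581
  Medium, Method A: 129×200/391 = 65.985
  Medium, Method B: 129×133/391 = 43.880
  Medium, Method C: 129×58/391 = 19.136
  Low, Method A: 130×200/391 = 66.496
  Low, Method B: 130×133/391 = 44.220
  Low, Method C: 130×58/391 = 19.284
Contributions (O − E)²/E:
  (32 − 67.519)²/67.519 = 18.6851
  (75 − 44.900)²/44.900 = 20.1784
  (25 − 19.581)²/19.581 = 1.4997
  (75 − 65.985)²/65.985 = 1.2316
  (37 − 43.880)²/43.880 = 1.0787
  (17 − 19.136)²/19.136 = 0.2384
  (93 − 66.496)²/66.496 = 10.5640
  (21 − 44.220)²/44.220 = 12.1929
  (16 − 19.284)²/19.284 = 0.5593
χ² = 18.6851 + 20.1784 + 1.4997 + 1.2316 + 1.0787 + 0.2384 + 10.5640 + 12.1929 + 0.5593 = 66.23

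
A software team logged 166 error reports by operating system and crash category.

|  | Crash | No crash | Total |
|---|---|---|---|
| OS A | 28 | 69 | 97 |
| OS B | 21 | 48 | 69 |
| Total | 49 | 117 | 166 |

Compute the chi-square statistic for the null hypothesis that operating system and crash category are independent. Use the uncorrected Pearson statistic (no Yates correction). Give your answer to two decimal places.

Grand total N = 166.
Expected counts (row total × column total / N):
  OS A, Crash: 97×49/166 = 28.633
  OS A, No crash: 97×117/166 = 68.367
  OS B, Crash: 69×49/166 = 20.367
  OS B, No crash: 69×117/166 = 48.633
Contributions (O − E)²/E:
  (28 − 28.633)²/28.633 = 0.0140
  (69 − 68.367)²/68.367 = 0.0059
  (21 − 20.367)²/20.367 = 0.0197
  (48 − 48.633)²/48.633 = 0.0082
χ² = 0.0140 + 0.0059 + 0.0197 + 0.0082 = 0.05

0.05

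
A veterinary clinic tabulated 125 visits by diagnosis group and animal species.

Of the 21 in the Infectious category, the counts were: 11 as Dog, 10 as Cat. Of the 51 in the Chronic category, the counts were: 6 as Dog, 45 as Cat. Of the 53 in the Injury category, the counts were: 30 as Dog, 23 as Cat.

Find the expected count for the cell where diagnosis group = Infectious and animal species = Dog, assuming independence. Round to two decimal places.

Row total (Infectious) = 21; column total (Dog) = 47; grand total N = 125.
Expected count = (row total × column total) / N = 21 × 47 / 125 = 7.90.

7.90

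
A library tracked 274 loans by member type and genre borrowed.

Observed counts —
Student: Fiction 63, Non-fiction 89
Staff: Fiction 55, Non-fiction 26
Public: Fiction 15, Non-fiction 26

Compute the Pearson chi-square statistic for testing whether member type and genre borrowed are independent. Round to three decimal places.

Row totals: 152, 81, 41. Column totals: 133, 141. Grand total N = 274.
Expected counts (row total × column total / N):
  Student, Fiction: 152×133/274 = 73.7810
  Student, Non-fiction: 152×141/274 = 78.2190
  Staff, Fiction: 81×133/274 = 39.3175
  Staff, Non-fiction: 81×141/274 = 41.6825
  Public, Fiction: 41×133/274 = 19.9015
  Public, Non-fiction: 41×141/274 = 21.0985
Contributions (O − E)²/E:
  (63 − 73.7810)²/73.7810 = 1.5753
  (89 − 78.2190)²/78.2190 = 1.4860
  (55 − 39.3175)²/39.3175 = 6.2553
  (26 − 41.6825)²/41.6825 = 5.9003
  (15 − 19.9015)²/19.9015 = 1.2072
  (26 − 21.0985)²/21.0985 = 1.1387
χ² = 1.5753 + 1.4860 + 6.2553 + 5.9003 + 1.2072 + 1.1387 = 17.563

17.563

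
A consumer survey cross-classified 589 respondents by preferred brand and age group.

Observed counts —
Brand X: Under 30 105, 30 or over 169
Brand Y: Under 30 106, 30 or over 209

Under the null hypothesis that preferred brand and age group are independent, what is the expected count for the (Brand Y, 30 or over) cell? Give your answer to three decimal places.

202.156

Row total (Brand Y) = 315; column total (30 or over) = 378; grand total N = 589.
Expected count = (row total × column total) / N = 315 × 378 / 589 = 202.156.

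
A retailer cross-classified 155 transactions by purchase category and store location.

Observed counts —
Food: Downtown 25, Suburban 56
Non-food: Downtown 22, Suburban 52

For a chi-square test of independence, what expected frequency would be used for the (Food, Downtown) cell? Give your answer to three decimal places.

Row total (Food) = 81; column total (Downtown) = 47; grand total N = 155.
Expected count = (row total × column total) / N = 81 × 47 / 155 = 24.561.

24.561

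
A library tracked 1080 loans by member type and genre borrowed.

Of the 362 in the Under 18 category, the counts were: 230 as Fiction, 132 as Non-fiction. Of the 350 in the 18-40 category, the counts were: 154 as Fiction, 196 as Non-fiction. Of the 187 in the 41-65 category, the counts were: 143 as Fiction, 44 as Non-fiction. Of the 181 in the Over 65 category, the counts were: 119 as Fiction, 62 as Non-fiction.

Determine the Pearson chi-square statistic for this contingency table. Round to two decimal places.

62.73

Row totals: 362, 350, 187, 181. Column totals: 646, 434. Grand total N = 1080.
Expected counts (row total × column total / N):
  Under 18, Fiction: 362×646/1080 = 216.530
  Under 18, Non-fiction: 362×434/1080 = 145.470
  18-40, Fiction: 350×646/1080 = 209.352
  18-40, Non-fiction: 350×434/1080 = 140.648
  41-65, Fiction: 187×646/1080 = 111.854
  41-65, Non-fiction: 187×434/1080 = 75.146
  Over 65, Fiction: 181×646/1080 = 108.265
  Over 65, Non-fiction: 181×434/1080 = 72.735
Contributions (O − E)²/E:
  (230 − 216.530)²/216.530 = 0.8379
  (132 − 145.470)²/145.470 = 1.2473
  (154 − 209.352)²/209.352 = 14.6349
  (196 − 140.648)²/140.648 = 21.7838
  (143 − 111.854)²/111.854 = 8.6727
  (44 − 75.146)²/75.146 = 12.9092
  (119 − 108.265)²/108.265 = 1.0644
  (62 − 72.735)²/72.735 = 1.5844
χ² = 0.8379 + 1.2473 + 14.6349 + 21.7838 + 8.6727 + 12.9092 + 1.0644 + 1.5844 = 62.73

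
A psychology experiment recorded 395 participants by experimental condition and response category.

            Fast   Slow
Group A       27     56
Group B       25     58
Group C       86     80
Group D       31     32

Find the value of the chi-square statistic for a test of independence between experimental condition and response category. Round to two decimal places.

Row totals: 83, 83, 166, 63. Column totals: 169, 226. Grand total N = 395.
Expected counts (row total × column total / N):
  Group A, Fast: 83×169/395 = 35.511
  Group A, Slow: 83×226/395 = 47.489
  Group B, Fast: 83×169/395 = 35.511
  Group B, Slow: 83×226/395 = 47.489
  Group C, Fast: 166×169/395 = 71.023
  Group C, Slow: 166×226/395 = 94.977
  Group D, Fast: 63×169/395 = 26.954
  Group D, Slow: 63×226/395 = 36.046
Contributions (O − E)²/E:
  (27 − 35.511)²/35.511 = 2.0399
  (56 − 47.489)²/47.489 = 1.5253
  (25 − 35.511)²/35.511 = 3.1112
  (58 − 47.489)²/47.489 = 2.3265
  (86 − 71.023)²/71.023 = 3.1583
  (80 − 94.977)²/94.977 = 2.3617
  (31 − 26.954)²/26.954 = 0.6073
  (32 − 36.046)²/36.046 = 0.4541
χ² = 2.0399 + 1.5253 + 3.1112 + 2.3265 + 3.1583 + 2.3617 + 0.6073 + 0.4541 = 15.58

15.58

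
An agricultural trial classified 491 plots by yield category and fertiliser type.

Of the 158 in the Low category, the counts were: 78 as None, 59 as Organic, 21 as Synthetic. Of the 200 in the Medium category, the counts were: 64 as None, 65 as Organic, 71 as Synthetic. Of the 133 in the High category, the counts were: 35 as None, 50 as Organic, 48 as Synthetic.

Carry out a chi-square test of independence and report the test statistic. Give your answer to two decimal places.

Row totals: 158, 200, 133. Column totals: 177, 174, 140. Grand total N = 491.
Expected counts (row total × column total / N):
  Low, None: 158×177/491 = 56.957
  Low, Organic: 158×174/491 = 55.992
  Low, Synthetic: 158×140/491 = 45.051
  Medium, None: 200×177/491 = 72.098
  Medium, Organic: 200×174/491 = 70.876
  Medium, Synthetic: 200×140/491 = 57.026
  High, None: 133×177/491 = 47.945
  High, Organic: 133×174/491 = 47.132
  High, Synthetic: 133×140/491 = 37.923
Contributions (O − E)²/E:
  (78 − 56.957)²/56.957 = 7.7744
  (59 − 55.992)²/55.992 = 0.1616
  (21 − 45.051)²/45.051 = 12.8399
  (64 − 72.098)²/72.098 = 0.9096
  (65 − 70.876)²/70.876 = 0.4872
  (71 − 57.026)²/57.026 = 3.4243
  (35 − 47.945)²/47.945 = 3.4951
  (50 − 47.132)²/47.132 = 0.1745
  (48 − 37.923)²/37.923 = 2.6777
χ² = 7.7744 + 0.1616 + 12.8399 + 0.9096 + 0.4872 + 3.4243 + 3.4951 + 0.1745 + 2.6777 = 31.94

31.94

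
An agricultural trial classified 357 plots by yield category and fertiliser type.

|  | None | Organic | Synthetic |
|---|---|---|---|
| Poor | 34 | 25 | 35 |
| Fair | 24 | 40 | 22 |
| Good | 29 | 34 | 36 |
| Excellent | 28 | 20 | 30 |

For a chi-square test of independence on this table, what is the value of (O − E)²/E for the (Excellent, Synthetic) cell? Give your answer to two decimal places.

0.36

Row total (Excellent) = 78; column total (Synthetic) = 123; N = 357.
Expected count E = 78 × 123 / 357 = 26.874.
Contribution = (O − E)²/E = (30 − 26.874)² / 26.874 = 0.36.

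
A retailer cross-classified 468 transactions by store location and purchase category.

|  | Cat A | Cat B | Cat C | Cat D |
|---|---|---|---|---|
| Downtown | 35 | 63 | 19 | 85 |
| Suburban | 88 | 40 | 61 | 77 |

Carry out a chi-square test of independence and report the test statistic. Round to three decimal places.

Row totals: 202, 266. Column totals: 123, 103, 80, 162. Grand total N = 468.
Expected counts (row total × column total / N):
  Downtown, Cat A: 202×123/468 = 53.0897
  Downtown, Cat B: 202×103/468 = 44.4573
  Downtown, Cat C: 202×80/468 = 34.5299
  Downtown, Cat D: 202×162/468 = 69.9231
  Suburban, Cat A: 266×123/468 = 69.9103
  Suburban, Cat B: 266×103/468 = 58.5427
  Suburban, Cat C: 266×80/468 = 45.4701
  Suburban, Cat D: 266×162/468 = 92.0769
Contributions (O − E)²/E:
  (35 − 53.0897)²/53.0897 = 6.1639
  (63 − 44.4573)²/44.4573 = 7.7340
  (19 − 34.5299)²/34.5299 = 6.9846
  (85 − 69.9231)²/69.9231 = 3.2509
  (88 − 69.9103)²/69.9103 = 4.6808
  (40 − 58.5427)²/58.5427 = 5.8732
  (61 − 45.4701)²/45.4701 = 5.3041
  (77 − 92.0769)²/92.0769 = 2.4687
χ² = 6.1639 + 7.7340 + 6.9846 + 3.2509 + 4.6808 + 5.8732 + 5.3041 + 2.4687 = 42.460

42.460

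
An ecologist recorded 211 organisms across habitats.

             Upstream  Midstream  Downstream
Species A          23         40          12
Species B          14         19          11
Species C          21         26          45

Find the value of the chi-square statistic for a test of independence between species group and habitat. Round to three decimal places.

Row totals: 75, 44, 92. Column totals: 58, 85, 68. Grand total N = 211.
Expected counts (row total × column total / N):
  Species A, Upstream: 75×58/211 = 20.6161
  Species A, Midstream: 75×85/211 = 30.2133
  Species A, Downstream: 75×68/211 = 24.1706
  Species B, Upstream: 44×58/211 = 12.0948
  Species B, Midstream: 44×85/211 = 17.7251
  Species B, Downstream: 44×68/211 = 14.1801
  Species C, Upstream: 92×58/211 = 25.2891
  Species C, Midstream: 92×85/211 = 37.0616
  Species C, Downstream: 92×68/211 = 29.6493
Contributions (O − E)²/E:
  (23 − 20.6161)²/20.6161 = 0.2757
  (40 − 30.2133)²/30.2133 = 3.1701
  (12 − 24.1706)²/24.1706 = 6.1283
  (14 − 12.0948)²/12.0948 = 0.3001
  (19 − 17.7251)²/17.7251 = 0.0917
  (11 − 14.1801)²/14.1801 = 0.7132
  (21 − 25.2891)²/25.2891 = 0.7274
  (26 − 37.0616)²/37.0616 = 3.3015
  (45 − 29.6493)²/29.6493 = 7.9477
χ² = 0.2757 + 3.1701 + 6.1283 + 0.3001 + 0.0917 + 0.7132 + 0.7274 + 3.3015 + 7.9477 = 22.656

22.656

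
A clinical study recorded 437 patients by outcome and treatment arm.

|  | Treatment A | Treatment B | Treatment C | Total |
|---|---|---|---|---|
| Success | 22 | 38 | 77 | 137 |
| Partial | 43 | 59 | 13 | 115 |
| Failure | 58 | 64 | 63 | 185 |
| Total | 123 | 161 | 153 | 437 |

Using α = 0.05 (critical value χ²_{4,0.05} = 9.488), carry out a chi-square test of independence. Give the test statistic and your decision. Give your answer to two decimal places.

57.23; reject H₀

Grand total N = 437.
Expected counts (row total × column total / N):
  Success, Treatment A: 137×123/437 = 38.561
  Success, Treatment B: 137×161/437 = 50.474
  Success, Treatment C: 137×153/437 = 47.966
  Partial, Treatment A: 115×123/437 = 32.368
  Partial, Treatment B: 115×161/437 = 42.368
  Partial, Treatment C: 115×153/437 = 40.263
  Failure, Treatment A: 185×123/437 = 52.071
  Failure, Treatment B: 185×161/437 = 68.158
  Failure, Treatment C: 185×153/437 = 64.771
Contributions (O − E)²/E:
  (22 − 38.561)²/38.561 = 7.1125
  (38 − 50.474)²/50.474 = 3.0828
  (77 − 47.966)²/47.966 = 17.5744
  (43 − 32.368)²/32.368 = 3.4923
  (59 − 42.368)²/42.368 = 6.5291
  (13 − 40.263)²/40.263 = 18.4604
  (58 − 52.071)²/52.071 = 0.6751
  (64 − 68.158)²/68.158 = 0.2537
  (63 − 64.771)²/64.771 = 0.0484
χ² = 7.1125 + 3.0828 + 17.5744 + 3.4923 + 6.5291 + 18.4604 + 0.6751 + 0.2537 + 0.0484 = 57.23
df = (3−1)(3−1) = 4. Since 57.23 > 9.488, reject the null hypothesis of independence at α = 0.05.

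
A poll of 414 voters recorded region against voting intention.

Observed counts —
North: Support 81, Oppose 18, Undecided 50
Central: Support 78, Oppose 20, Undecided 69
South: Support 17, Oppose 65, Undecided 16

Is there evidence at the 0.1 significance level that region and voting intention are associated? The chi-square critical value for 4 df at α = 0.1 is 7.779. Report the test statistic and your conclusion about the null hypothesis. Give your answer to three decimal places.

Row totals: 149, 167, 98. Column totals: 176, 103, 135. Grand total N = 414.
Expected counts (row total × column total / N):
  North, Support: 149×176/414 = 63.3430
  North, Oppose: 149×103/414 = 37.0700
  North, Undecided: 149×135/414 = 48.5870
  Central, Support: 167×176/414 = 70.9952
  Central, Oppose: 167×103/414 = 41.5483
  Central, Undecided: 167×135/414 = 54.4565
  South, Support: 98×176/414 = 41.6618
  South, Oppose: 98×103/414 = 24.3816
  South, Undecided: 98×135/414 = 31.9565
Contributions (O − E)²/E:
  (81 − 63.3430)²/63.3430 = 4.9219
  (18 − 37.0700)²/37.0700 = 9.8102
  (50 − 48.5870)²/48.5870 = 0.0411
  (78 − 70.9952)²/70.9952 = 0.6911
  (20 − 41.5483)²/41.5483 = 11.1756
  (69 − 54.4565)²/54.4565 = 3.8841
  (17 − 41.6618)²/41.6618 = 14.5986
  (65 − 24.3816)²/24.3816 = 67.6680
  (16 − 31.9565)²/31.9565 = 7.9674
χ² = 4.9219 + 9.8102 + 0.0411 + 0.6911 + 11.1756 + 3.8841 + 14.5986 + 67.6680 + 7.9674 = 120.758
df = (3−1)(3−1) = 4. Since 120.758 > 7.779, reject the null hypothesis of independence at α = 0.1.

120.758; reject H₀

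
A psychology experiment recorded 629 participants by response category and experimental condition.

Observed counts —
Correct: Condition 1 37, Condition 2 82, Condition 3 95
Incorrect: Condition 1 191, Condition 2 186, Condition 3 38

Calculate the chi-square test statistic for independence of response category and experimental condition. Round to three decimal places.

116.467

Row totals: 214, 415. Column totals: 228, 268, 133. Grand total N = 629.
Expected counts (row total × column total / N):
  Correct, Condition 1: 214×228/629 = 77.5707
  Correct, Condition 2: 214×268/629 = 91.1797
  Correct, Condition 3: 214×133/629 = 45.2496
  Incorrect, Condition 1: 415×228/629 = 150.4293
  Incorrect, Condition 2: 415×268/629 = 176.8203
  Incorrect, Condition 3: 415×133/629 = 87.7504
Contributions (O − E)²/E:
  (37 − 77.5707)²/77.5707 = 21.2191
  (82 − 91.1797)²/91.1797 = 0.9242
  (95 − 45.2496)²/45.2496 = 54.6989
  (191 − 150.4293)²/150.4293 = 10.9419
  (186 − 176.8203)²/176.8203 = 0.4766
  (38 − 87.7504)²/87.7504 = 28.2062
χ² = 21.2191 + 0.9242 + 54.6989 + 10.9419 + 0.4766 + 28.2062 = 116.467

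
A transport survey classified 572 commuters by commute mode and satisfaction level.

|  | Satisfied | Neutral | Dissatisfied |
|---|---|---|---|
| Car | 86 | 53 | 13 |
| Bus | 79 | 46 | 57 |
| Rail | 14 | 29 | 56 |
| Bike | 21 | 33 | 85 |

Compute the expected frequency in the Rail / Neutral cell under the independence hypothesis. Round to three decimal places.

27.865

Row total (Rail) = 99; column total (Neutral) = 161; grand total N = 572.
Expected count = (row total × column total) / N = 99 × 161 / 572 = 27.865.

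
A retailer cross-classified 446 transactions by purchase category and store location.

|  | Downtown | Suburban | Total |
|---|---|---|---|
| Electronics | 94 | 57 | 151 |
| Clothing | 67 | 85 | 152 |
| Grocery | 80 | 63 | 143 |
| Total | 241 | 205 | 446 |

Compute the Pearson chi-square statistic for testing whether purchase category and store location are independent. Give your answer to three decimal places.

10.381

Grand total N = 446.
Expected counts (row total × column total / N):
  Electronics, Downtown: 151×241/446 = 81.59417
  Electronics, Suburban: 151×205/446 = 69.40583
  Clothing, Downtown: 152×241/446 = 82.13453
  Clothing, Suburban: 152×205/446 = 69.86547
  Grocery, Downtown: 143×241/446 = 77.27130
  Grocery, Suburban: 143×205/446 = 65.72870
Contributions (O − E)²/E:
  (94 − 81.59417)²/81.59417 = 1.8862
  (57 − 69.40583)²/69.40583 = 2.2175
  (67 − 82.13453)²/82.13453 = 2.7888
  (85 − 69.86547)²/69.86547 = 3.2785
  (80 − 77.27130)²/77.27130 = 0.0964
  (63 − 65.72870)²/65.72870 = 0.1133
χ² = 1.8862 + 2.2175 + 2.7888 + 3.2785 + 0.0964 + 0.1133 = 10.381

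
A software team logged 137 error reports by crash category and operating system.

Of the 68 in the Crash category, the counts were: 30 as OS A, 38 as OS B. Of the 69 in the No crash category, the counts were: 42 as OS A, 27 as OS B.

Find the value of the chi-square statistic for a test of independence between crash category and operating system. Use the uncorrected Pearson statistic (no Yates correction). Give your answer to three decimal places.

Row totals: 68, 69. Column totals: 72, 65. Grand total N = 137.
Expected counts (row total × column total / N):
  Crash, OS A: 68×72/137 = 35.7372
  Crash, OS B: 68×65/137 = 32.2628
  No crash, OS A: 69×72/137 = 36.2628
  No crash, OS B: 69×65/137 = 32.7372
Contributions (O − E)²/E:
  (30 − 35.7372)²/35.7372 = 0.9210
  (38 − 32.2628)²/32.2628 = 1.0202
  (42 − 36.2628)²/36.2628 = 0.9077
  (27 − 32.7372)²/32.7372 = 1.0054
χ² = 0.9210 + 1.0202 + 0.9077 + 1.0054 = 3.854

3.854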